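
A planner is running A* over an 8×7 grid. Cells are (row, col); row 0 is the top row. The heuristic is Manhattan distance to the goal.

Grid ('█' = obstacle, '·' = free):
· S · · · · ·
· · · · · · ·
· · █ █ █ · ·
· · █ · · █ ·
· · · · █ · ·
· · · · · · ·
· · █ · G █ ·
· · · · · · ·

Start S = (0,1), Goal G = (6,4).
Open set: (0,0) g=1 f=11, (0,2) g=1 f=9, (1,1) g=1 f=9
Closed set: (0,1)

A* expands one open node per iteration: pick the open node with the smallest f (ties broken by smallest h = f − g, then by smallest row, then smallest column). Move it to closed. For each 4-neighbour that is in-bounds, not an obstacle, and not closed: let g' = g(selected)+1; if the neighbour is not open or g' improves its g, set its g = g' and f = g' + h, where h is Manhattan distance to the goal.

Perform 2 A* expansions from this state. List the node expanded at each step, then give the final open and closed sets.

order=[(0,2) → (0,3)]; open=[(0,0) g=1 f=11, (0,4) g=3 f=9, (1,1) g=1 f=9, (1,2) g=2 f=9, (1,3) g=3 f=9]; closed=[(0,1), (0,2), (0,3)]

step 1: expand (0,2) (f=9, h=8) → closed; open now [(0,0) g=1 f=11, (0,3) g=2 f=9, (1,1) g=1 f=9, (1,2) g=2 f=9]
step 2: expand (0,3) (f=9, h=7) → closed; open now [(0,0) g=1 f=11, (0,4) g=3 f=9, (1,1) g=1 f=9, (1,2) g=2 f=9, (1,3) g=3 f=9]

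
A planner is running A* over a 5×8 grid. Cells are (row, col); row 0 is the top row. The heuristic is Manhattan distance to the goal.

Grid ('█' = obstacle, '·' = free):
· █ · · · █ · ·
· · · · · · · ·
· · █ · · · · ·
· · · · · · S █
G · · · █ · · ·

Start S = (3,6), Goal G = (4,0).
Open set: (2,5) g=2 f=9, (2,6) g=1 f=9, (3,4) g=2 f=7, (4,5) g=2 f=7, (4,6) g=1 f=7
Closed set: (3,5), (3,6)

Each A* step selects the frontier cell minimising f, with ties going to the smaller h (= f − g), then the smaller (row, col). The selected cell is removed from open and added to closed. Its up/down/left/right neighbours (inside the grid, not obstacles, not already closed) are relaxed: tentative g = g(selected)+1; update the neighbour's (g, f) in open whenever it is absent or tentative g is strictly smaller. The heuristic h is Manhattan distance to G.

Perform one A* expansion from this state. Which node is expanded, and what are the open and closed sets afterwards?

expanded=(3,4); open=[(2,4) g=3 f=9, (2,5) g=2 f=9, (2,6) g=1 f=9, (3,3) g=3 f=7, (4,5) g=2 f=7, (4,6) g=1 f=7]; closed=[(3,4), (3,5), (3,6)]

step 1: expand (3,4) (f=7, h=5) → closed; open now [(2,4) g=3 f=9, (2,5) g=2 f=9, (2,6) g=1 f=9, (3,3) g=3 f=7, (4,5) g=2 f=7, (4,6) g=1 f=7]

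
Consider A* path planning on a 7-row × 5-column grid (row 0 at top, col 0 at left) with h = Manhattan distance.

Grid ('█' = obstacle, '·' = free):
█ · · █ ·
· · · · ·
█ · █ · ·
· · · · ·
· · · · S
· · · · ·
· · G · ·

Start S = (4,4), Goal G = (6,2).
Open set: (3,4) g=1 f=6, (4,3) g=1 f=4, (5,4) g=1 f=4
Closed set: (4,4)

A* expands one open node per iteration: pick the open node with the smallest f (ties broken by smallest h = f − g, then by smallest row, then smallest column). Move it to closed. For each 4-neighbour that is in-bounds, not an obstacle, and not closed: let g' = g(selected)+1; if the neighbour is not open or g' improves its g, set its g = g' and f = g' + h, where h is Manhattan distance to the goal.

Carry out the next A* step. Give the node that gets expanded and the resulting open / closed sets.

expanded=(4,3); open=[(3,3) g=2 f=6, (3,4) g=1 f=6, (4,2) g=2 f=4, (5,3) g=2 f=4, (5,4) g=1 f=4]; closed=[(4,3), (4,4)]

step 1: expand (4,3) (f=4, h=3) → closed; open now [(3,3) g=2 f=6, (3,4) g=1 f=6, (4,2) g=2 f=4, (5,3) g=2 f=4, (5,4) g=1 f=4]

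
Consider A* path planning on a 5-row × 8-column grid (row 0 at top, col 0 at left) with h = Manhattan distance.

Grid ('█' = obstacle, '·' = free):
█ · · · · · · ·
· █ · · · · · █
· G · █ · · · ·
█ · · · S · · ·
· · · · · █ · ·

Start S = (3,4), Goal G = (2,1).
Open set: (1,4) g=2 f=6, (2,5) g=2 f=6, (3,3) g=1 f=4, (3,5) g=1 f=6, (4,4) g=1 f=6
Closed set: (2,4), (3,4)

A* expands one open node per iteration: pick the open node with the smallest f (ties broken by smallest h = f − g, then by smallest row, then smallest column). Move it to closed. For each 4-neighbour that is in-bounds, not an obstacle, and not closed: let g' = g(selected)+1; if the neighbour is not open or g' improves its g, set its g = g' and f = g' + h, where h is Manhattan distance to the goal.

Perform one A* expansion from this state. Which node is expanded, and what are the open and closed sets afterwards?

expanded=(3,3); open=[(1,4) g=2 f=6, (2,5) g=2 f=6, (3,2) g=2 f=4, (3,5) g=1 f=6, (4,3) g=2 f=6, (4,4) g=1 f=6]; closed=[(2,4), (3,3), (3,4)]

step 1: expand (3,3) (f=4, h=3) → closed; open now [(1,4) g=2 f=6, (2,5) g=2 f=6, (3,2) g=2 f=4, (3,5) g=1 f=6, (4,3) g=2 f=6, (4,4) g=1 f=6]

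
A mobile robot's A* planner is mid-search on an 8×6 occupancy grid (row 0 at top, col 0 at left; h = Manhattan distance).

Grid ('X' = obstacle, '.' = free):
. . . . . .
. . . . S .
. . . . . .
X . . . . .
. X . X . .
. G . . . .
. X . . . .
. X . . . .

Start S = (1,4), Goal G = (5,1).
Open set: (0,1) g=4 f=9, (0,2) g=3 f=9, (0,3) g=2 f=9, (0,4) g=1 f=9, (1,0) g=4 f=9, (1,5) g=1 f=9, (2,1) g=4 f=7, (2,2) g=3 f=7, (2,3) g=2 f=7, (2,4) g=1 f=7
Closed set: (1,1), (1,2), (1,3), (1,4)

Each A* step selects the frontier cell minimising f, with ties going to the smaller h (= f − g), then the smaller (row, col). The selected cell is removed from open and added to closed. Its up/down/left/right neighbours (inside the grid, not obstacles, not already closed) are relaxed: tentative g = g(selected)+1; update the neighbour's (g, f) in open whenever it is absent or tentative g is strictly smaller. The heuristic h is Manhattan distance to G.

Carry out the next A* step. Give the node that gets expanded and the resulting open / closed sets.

expanded=(2,1); open=[(0,1) g=4 f=9, (0,2) g=3 f=9, (0,3) g=2 f=9, (0,4) g=1 f=9, (1,0) g=4 f=9, (1,5) g=1 f=9, (2,0) g=5 f=9, (2,2) g=3 f=7, (2,3) g=2 f=7, (2,4) g=1 f=7, (3,1) g=5 f=7]; closed=[(1,1), (1,2), (1,3), (1,4), (2,1)]

step 1: expand (2,1) (f=7, h=3) → closed; open now [(0,1) g=4 f=9, (0,2) g=3 f=9, (0,3) g=2 f=9, (0,4) g=1 f=9, (1,0) g=4 f=9, (1,5) g=1 f=9, (2,0) g=5 f=9, (2,2) g=3 f=7, (2,3) g=2 f=7, (2,4) g=1 f=7, (3,1) g=5 f=7]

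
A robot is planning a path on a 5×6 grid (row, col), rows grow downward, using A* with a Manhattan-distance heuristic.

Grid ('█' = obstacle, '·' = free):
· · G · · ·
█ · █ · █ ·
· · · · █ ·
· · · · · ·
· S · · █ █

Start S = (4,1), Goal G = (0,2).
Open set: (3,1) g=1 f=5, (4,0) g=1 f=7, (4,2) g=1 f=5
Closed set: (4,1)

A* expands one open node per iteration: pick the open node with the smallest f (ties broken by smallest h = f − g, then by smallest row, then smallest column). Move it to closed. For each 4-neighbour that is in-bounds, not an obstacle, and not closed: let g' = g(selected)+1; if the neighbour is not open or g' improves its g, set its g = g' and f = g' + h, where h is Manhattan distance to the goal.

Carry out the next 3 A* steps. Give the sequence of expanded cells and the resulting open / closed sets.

step 1: expand (3,1) (f=5, h=4) → closed; open now [(2,1) g=2 f=5, (3,0) g=2 f=7, (3,2) g=2 f=5, (4,0) g=1 f=7, (4,2) g=1 f=5]
step 2: expand (2,1) (f=5, h=3) → closed; open now [(1,1) g=3 f=5, (2,0) g=3 f=7, (2,2) g=3 f=5, (3,0) g=2 f=7, (3,2) g=2 f=5, (4,0) g=1 f=7, (4,2) g=1 f=5]
step 3: expand (1,1) (f=5, h=2) → closed; open now [(0,1) g=4 f=5, (2,0) g=3 f=7, (2,2) g=3 f=5, (3,0) g=2 f=7, (3,2) g=2 f=5, (4,0) g=1 f=7, (4,2) g=1 f=5]

order=[(3,1) → (2,1) → (1,1)]; open=[(0,1) g=4 f=5, (2,0) g=3 f=7, (2,2) g=3 f=5, (3,0) g=2 f=7, (3,2) g=2 f=5, (4,0) g=1 f=7, (4,2) g=1 f=5]; closed=[(1,1), (2,1), (3,1), (4,1)]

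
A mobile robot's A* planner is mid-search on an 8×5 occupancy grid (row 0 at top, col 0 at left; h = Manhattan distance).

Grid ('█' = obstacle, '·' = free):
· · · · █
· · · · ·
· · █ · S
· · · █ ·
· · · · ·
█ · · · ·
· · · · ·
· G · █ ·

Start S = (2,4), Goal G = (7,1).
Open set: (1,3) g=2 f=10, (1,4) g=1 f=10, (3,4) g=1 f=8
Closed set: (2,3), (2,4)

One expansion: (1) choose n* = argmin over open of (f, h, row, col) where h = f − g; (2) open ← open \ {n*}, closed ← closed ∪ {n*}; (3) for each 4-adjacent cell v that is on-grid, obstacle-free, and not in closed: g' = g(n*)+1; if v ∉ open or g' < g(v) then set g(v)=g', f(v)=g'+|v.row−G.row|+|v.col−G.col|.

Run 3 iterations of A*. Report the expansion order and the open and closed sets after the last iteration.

step 1: expand (3,4) (f=8, h=7) → closed; open now [(1,3) g=2 f=10, (1,4) g=1 f=10, (4,4) g=2 f=8]
step 2: expand (4,4) (f=8, h=6) → closed; open now [(1,3) g=2 f=10, (1,4) g=1 f=10, (4,3) g=3 f=8, (5,4) g=3 f=8]
step 3: expand (4,3) (f=8, h=5) → closed; open now [(1,3) g=2 f=10, (1,4) g=1 f=10, (4,2) g=4 f=8, (5,3) g=4 f=8, (5,4) g=3 f=8]

order=[(3,4) → (4,4) → (4,3)]; open=[(1,3) g=2 f=10, (1,4) g=1 f=10, (4,2) g=4 f=8, (5,3) g=4 f=8, (5,4) g=3 f=8]; closed=[(2,3), (2,4), (3,4), (4,3), (4,4)]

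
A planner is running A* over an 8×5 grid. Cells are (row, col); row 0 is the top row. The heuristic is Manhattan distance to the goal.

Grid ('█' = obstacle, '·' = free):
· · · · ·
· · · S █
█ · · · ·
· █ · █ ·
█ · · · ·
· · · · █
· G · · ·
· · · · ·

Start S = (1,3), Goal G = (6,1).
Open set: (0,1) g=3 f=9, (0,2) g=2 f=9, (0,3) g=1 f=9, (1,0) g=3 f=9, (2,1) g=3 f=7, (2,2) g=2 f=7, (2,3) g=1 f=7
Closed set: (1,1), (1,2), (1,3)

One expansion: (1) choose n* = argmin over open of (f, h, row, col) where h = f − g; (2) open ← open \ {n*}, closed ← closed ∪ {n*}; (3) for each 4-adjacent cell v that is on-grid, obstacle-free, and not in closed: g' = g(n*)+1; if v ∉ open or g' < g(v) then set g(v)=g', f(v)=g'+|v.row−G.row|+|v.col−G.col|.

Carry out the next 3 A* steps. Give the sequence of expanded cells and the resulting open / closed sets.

order=[(2,1) → (2,2) → (3,2)]; open=[(0,1) g=3 f=9, (0,2) g=2 f=9, (0,3) g=1 f=9, (1,0) g=3 f=9, (2,3) g=1 f=7, (4,2) g=4 f=7]; closed=[(1,1), (1,2), (1,3), (2,1), (2,2), (3,2)]

step 1: expand (2,1) (f=7, h=4) → closed; open now [(0,1) g=3 f=9, (0,2) g=2 f=9, (0,3) g=1 f=9, (1,0) g=3 f=9, (2,2) g=2 f=7, (2,3) g=1 f=7]
step 2: expand (2,2) (f=7, h=5) → closed; open now [(0,1) g=3 f=9, (0,2) g=2 f=9, (0,3) g=1 f=9, (1,0) g=3 f=9, (2,3) g=1 f=7, (3,2) g=3 f=7]
step 3: expand (3,2) (f=7, h=4) → closed; open now [(0,1) g=3 f=9, (0,2) g=2 f=9, (0,3) g=1 f=9, (1,0) g=3 f=9, (2,3) g=1 f=7, (4,2) g=4 f=7]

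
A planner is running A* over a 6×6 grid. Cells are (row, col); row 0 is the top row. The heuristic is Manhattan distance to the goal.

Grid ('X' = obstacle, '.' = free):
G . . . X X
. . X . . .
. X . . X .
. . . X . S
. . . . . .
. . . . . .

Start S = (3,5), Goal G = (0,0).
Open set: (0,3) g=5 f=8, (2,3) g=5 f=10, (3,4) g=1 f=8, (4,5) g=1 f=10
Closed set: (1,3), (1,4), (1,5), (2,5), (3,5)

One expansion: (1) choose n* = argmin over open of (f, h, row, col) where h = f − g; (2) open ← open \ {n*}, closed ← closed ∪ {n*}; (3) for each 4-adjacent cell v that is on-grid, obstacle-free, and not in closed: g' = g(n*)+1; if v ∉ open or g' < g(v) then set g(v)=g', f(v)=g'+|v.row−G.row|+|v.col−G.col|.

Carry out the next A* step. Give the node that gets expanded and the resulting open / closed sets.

expanded=(0,3); open=[(0,2) g=6 f=8, (2,3) g=5 f=10, (3,4) g=1 f=8, (4,5) g=1 f=10]; closed=[(0,3), (1,3), (1,4), (1,5), (2,5), (3,5)]

step 1: expand (0,3) (f=8, h=3) → closed; open now [(0,2) g=6 f=8, (2,3) g=5 f=10, (3,4) g=1 f=8, (4,5) g=1 f=10]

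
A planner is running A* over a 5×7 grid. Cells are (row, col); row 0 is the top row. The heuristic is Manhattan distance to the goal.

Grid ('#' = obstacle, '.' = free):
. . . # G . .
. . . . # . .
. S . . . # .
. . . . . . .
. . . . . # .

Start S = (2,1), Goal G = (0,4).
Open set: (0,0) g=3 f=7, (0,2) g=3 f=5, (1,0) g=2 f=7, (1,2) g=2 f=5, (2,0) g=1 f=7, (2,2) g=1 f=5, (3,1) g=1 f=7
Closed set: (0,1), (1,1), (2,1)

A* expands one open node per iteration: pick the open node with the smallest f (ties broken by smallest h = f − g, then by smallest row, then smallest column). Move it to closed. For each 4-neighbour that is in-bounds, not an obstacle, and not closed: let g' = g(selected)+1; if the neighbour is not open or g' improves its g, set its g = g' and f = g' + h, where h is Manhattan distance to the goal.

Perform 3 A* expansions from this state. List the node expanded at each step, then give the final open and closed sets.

order=[(0,2) → (1,2) → (1,3)]; open=[(0,0) g=3 f=7, (1,0) g=2 f=7, (2,0) g=1 f=7, (2,2) g=1 f=5, (2,3) g=4 f=7, (3,1) g=1 f=7]; closed=[(0,1), (0,2), (1,1), (1,2), (1,3), (2,1)]

step 1: expand (0,2) (f=5, h=2) → closed; open now [(0,0) g=3 f=7, (1,0) g=2 f=7, (1,2) g=2 f=5, (2,0) g=1 f=7, (2,2) g=1 f=5, (3,1) g=1 f=7]
step 2: expand (1,2) (f=5, h=3) → closed; open now [(0,0) g=3 f=7, (1,0) g=2 f=7, (1,3) g=3 f=5, (2,0) g=1 f=7, (2,2) g=1 f=5, (3,1) g=1 f=7]
step 3: expand (1,3) (f=5, h=2) → closed; open now [(0,0) g=3 f=7, (1,0) g=2 f=7, (2,0) g=1 f=7, (2,2) g=1 f=5, (2,3) g=4 f=7, (3,1) g=1 f=7]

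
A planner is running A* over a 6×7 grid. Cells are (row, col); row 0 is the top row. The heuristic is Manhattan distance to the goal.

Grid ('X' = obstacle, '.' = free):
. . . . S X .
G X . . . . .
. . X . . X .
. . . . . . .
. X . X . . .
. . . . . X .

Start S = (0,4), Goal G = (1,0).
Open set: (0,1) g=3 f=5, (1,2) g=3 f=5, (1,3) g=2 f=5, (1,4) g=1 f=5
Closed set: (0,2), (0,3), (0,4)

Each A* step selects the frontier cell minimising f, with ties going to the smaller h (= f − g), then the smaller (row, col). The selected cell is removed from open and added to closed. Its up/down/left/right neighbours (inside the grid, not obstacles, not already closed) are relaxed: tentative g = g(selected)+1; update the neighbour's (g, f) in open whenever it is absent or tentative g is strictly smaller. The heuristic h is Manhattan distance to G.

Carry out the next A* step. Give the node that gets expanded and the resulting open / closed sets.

step 1: expand (0,1) (f=5, h=2) → closed; open now [(0,0) g=4 f=5, (1,2) g=3 f=5, (1,3) g=2 f=5, (1,4) g=1 f=5]

expanded=(0,1); open=[(0,0) g=4 f=5, (1,2) g=3 f=5, (1,3) g=2 f=5, (1,4) g=1 f=5]; closed=[(0,1), (0,2), (0,3), (0,4)]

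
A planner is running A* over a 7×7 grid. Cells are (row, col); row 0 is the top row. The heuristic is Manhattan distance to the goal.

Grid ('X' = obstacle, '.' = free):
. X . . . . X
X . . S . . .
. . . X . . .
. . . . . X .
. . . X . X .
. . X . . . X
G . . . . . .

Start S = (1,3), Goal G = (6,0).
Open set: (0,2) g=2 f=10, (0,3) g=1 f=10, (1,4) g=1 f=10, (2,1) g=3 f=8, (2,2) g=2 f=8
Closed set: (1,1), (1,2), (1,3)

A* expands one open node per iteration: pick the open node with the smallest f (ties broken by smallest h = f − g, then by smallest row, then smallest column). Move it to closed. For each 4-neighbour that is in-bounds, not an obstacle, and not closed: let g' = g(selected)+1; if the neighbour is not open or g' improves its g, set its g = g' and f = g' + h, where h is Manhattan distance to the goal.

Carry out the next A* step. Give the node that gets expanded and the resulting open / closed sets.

step 1: expand (2,1) (f=8, h=5) → closed; open now [(0,2) g=2 f=10, (0,3) g=1 f=10, (1,4) g=1 f=10, (2,0) g=4 f=8, (2,2) g=2 f=8, (3,1) g=4 f=8]

expanded=(2,1); open=[(0,2) g=2 f=10, (0,3) g=1 f=10, (1,4) g=1 f=10, (2,0) g=4 f=8, (2,2) g=2 f=8, (3,1) g=4 f=8]; closed=[(1,1), (1,2), (1,3), (2,1)]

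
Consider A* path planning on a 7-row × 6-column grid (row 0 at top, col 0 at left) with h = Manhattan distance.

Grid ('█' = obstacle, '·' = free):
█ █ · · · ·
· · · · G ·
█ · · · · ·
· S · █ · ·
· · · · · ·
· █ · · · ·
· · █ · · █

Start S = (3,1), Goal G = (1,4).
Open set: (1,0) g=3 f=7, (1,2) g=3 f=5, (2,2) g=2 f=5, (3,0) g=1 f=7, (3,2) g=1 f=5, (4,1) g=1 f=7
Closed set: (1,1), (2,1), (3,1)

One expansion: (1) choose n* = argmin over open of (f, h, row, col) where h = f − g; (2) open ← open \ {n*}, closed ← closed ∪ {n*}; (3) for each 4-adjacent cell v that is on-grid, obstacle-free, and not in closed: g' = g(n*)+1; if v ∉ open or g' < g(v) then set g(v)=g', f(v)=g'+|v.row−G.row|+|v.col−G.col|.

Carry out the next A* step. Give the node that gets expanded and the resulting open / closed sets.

expanded=(1,2); open=[(0,2) g=4 f=7, (1,0) g=3 f=7, (1,3) g=4 f=5, (2,2) g=2 f=5, (3,0) g=1 f=7, (3,2) g=1 f=5, (4,1) g=1 f=7]; closed=[(1,1), (1,2), (2,1), (3,1)]

step 1: expand (1,2) (f=5, h=2) → closed; open now [(0,2) g=4 f=7, (1,0) g=3 f=7, (1,3) g=4 f=5, (2,2) g=2 f=5, (3,0) g=1 f=7, (3,2) g=1 f=5, (4,1) g=1 f=7]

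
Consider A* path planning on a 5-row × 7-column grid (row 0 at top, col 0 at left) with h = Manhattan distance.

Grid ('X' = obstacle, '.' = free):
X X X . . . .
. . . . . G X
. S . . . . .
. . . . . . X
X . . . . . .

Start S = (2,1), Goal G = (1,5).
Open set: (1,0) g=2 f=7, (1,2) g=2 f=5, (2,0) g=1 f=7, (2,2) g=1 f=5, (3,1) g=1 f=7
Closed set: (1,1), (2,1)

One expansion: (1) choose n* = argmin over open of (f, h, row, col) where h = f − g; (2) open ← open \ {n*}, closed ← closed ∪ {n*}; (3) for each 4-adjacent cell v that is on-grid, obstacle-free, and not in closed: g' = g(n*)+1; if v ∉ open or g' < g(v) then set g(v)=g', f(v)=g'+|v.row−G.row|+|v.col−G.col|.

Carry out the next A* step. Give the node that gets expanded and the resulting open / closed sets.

step 1: expand (1,2) (f=5, h=3) → closed; open now [(1,0) g=2 f=7, (1,3) g=3 f=5, (2,0) g=1 f=7, (2,2) g=1 f=5, (3,1) g=1 f=7]

expanded=(1,2); open=[(1,0) g=2 f=7, (1,3) g=3 f=5, (2,0) g=1 f=7, (2,2) g=1 f=5, (3,1) g=1 f=7]; closed=[(1,1), (1,2), (2,1)]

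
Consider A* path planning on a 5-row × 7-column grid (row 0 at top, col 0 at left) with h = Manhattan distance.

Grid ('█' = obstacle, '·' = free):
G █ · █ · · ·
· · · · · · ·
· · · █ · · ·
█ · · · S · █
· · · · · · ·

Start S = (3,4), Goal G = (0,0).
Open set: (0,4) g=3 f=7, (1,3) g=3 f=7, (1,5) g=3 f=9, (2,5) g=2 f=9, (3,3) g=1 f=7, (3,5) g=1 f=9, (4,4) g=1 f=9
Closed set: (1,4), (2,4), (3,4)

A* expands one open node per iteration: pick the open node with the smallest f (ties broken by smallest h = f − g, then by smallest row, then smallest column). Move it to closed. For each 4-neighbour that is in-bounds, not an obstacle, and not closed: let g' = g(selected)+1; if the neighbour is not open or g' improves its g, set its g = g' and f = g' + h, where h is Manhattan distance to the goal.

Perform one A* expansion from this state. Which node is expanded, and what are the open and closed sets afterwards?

expanded=(0,4); open=[(0,5) g=4 f=9, (1,3) g=3 f=7, (1,5) g=3 f=9, (2,5) g=2 f=9, (3,3) g=1 f=7, (3,5) g=1 f=9, (4,4) g=1 f=9]; closed=[(0,4), (1,4), (2,4), (3,4)]

step 1: expand (0,4) (f=7, h=4) → closed; open now [(0,5) g=4 f=9, (1,3) g=3 f=7, (1,5) g=3 f=9, (2,5) g=2 f=9, (3,3) g=1 f=7, (3,5) g=1 f=9, (4,4) g=1 f=9]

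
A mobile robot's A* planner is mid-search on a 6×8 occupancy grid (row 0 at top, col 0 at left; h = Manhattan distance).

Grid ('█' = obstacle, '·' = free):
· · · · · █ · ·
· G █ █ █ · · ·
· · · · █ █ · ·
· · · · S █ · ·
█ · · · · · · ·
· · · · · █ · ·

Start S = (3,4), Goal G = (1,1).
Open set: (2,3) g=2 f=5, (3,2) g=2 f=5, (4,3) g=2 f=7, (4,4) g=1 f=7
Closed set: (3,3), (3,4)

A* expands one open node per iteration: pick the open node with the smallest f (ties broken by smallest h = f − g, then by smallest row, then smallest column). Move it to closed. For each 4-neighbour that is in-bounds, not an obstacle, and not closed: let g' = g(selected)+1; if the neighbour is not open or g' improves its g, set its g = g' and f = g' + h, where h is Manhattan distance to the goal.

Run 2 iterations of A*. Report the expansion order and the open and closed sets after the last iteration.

order=[(2,3) → (2,2)]; open=[(2,1) g=4 f=5, (3,2) g=2 f=5, (4,3) g=2 f=7, (4,4) g=1 f=7]; closed=[(2,2), (2,3), (3,3), (3,4)]

step 1: expand (2,3) (f=5, h=3) → closed; open now [(2,2) g=3 f=5, (3,2) g=2 f=5, (4,3) g=2 f=7, (4,4) g=1 f=7]
step 2: expand (2,2) (f=5, h=2) → closed; open now [(2,1) g=4 f=5, (3,2) g=2 f=5, (4,3) g=2 f=7, (4,4) g=1 f=7]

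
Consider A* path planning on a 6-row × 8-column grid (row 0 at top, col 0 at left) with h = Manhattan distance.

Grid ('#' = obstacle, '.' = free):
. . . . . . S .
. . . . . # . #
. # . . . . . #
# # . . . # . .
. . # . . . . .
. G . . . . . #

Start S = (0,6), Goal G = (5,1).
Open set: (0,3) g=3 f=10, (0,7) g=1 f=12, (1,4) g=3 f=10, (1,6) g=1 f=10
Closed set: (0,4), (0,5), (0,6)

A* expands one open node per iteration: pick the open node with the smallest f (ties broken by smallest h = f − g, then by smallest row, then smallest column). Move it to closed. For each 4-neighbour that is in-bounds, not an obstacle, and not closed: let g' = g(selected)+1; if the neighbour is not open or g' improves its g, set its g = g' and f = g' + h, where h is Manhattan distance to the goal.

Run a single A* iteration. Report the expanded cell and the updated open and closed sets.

expanded=(0,3); open=[(0,2) g=4 f=10, (0,7) g=1 f=12, (1,3) g=4 f=10, (1,4) g=3 f=10, (1,6) g=1 f=10]; closed=[(0,3), (0,4), (0,5), (0,6)]

step 1: expand (0,3) (f=10, h=7) → closed; open now [(0,2) g=4 f=10, (0,7) g=1 f=12, (1,3) g=4 f=10, (1,4) g=3 f=10, (1,6) g=1 f=10]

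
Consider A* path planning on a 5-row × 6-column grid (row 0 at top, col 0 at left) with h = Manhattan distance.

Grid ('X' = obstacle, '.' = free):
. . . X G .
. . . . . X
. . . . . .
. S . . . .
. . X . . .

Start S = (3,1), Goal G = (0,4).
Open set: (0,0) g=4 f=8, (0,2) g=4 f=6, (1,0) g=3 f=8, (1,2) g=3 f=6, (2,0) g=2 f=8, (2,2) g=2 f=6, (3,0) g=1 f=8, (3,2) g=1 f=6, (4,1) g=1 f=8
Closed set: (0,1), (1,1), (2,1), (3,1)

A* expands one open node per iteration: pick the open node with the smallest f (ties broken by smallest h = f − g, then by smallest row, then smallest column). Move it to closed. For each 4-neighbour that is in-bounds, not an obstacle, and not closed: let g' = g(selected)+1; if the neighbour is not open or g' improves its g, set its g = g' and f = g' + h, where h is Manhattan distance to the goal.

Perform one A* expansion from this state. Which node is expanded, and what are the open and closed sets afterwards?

expanded=(0,2); open=[(0,0) g=4 f=8, (1,0) g=3 f=8, (1,2) g=3 f=6, (2,0) g=2 f=8, (2,2) g=2 f=6, (3,0) g=1 f=8, (3,2) g=1 f=6, (4,1) g=1 f=8]; closed=[(0,1), (0,2), (1,1), (2,1), (3,1)]

step 1: expand (0,2) (f=6, h=2) → closed; open now [(0,0) g=4 f=8, (1,0) g=3 f=8, (1,2) g=3 f=6, (2,0) g=2 f=8, (2,2) g=2 f=6, (3,0) g=1 f=8, (3,2) g=1 f=6, (4,1) g=1 f=8]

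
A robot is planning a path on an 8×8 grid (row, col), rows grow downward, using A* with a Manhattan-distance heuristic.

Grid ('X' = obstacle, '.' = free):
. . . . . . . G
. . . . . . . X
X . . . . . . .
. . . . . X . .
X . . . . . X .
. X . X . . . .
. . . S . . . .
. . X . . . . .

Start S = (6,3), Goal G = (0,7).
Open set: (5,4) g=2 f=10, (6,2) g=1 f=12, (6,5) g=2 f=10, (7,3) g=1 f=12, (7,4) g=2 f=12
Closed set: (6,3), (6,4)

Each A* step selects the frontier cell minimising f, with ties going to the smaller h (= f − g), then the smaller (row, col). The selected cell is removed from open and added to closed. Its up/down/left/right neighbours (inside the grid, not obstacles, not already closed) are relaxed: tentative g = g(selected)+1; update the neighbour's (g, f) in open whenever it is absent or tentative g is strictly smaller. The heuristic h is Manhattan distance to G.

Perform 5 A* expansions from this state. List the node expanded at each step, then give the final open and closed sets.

order=[(5,4) → (4,4) → (3,4) → (2,4) → (1,4)]; open=[(0,4) g=7 f=10, (1,3) g=7 f=12, (1,5) g=7 f=10, (2,3) g=6 f=12, (2,5) g=6 f=10, (3,3) g=5 f=12, (4,3) g=4 f=12, (4,5) g=4 f=10, (5,5) g=3 f=10, (6,2) g=1 f=12, (6,5) g=2 f=10, (7,3) g=1 f=12, (7,4) g=2 f=12]; closed=[(1,4), (2,4), (3,4), (4,4), (5,4), (6,3), (6,4)]

step 1: expand (5,4) (f=10, h=8) → closed; open now [(4,4) g=3 f=10, (5,5) g=3 f=10, (6,2) g=1 f=12, (6,5) g=2 f=10, (7,3) g=1 f=12, (7,4) g=2 f=12]
step 2: expand (4,4) (f=10, h=7) → closed; open now [(3,4) g=4 f=10, (4,3) g=4 f=12, (4,5) g=4 f=10, (5,5) g=3 f=10, (6,2) g=1 f=12, (6,5) g=2 f=10, (7,3) g=1 f=12, (7,4) g=2 f=12]
step 3: expand (3,4) (f=10, h=6) → closed; open now [(2,4) g=5 f=10, (3,3) g=5 f=12, (4,3) g=4 f=12, (4,5) g=4 f=10, (5,5) g=3 f=10, (6,2) g=1 f=12, (6,5) g=2 f=10, (7,3) g=1 f=12, (7,4) g=2 f=12]
step 4: expand (2,4) (f=10, h=5) → closed; open now [(1,4) g=6 f=10, (2,3) g=6 f=12, (2,5) g=6 f=10, (3,3) g=5 f=12, (4,3) g=4 f=12, (4,5) g=4 f=10, (5,5) g=3 f=10, (6,2) g=1 f=12, (6,5) g=2 f=10, (7,3) g=1 f=12, (7,4) g=2 f=12]
step 5: expand (1,4) (f=10, h=4) → closed; open now [(0,4) g=7 f=10, (1,3) g=7 f=12, (1,5) g=7 f=10, (2,3) g=6 f=12, (2,5) g=6 f=10, (3,3) g=5 f=12, (4,3) g=4 f=12, (4,5) g=4 f=10, (5,5) g=3 f=10, (6,2) g=1 f=12, (6,5) g=2 f=10, (7,3) g=1 f=12, (7,4) g=2 f=12]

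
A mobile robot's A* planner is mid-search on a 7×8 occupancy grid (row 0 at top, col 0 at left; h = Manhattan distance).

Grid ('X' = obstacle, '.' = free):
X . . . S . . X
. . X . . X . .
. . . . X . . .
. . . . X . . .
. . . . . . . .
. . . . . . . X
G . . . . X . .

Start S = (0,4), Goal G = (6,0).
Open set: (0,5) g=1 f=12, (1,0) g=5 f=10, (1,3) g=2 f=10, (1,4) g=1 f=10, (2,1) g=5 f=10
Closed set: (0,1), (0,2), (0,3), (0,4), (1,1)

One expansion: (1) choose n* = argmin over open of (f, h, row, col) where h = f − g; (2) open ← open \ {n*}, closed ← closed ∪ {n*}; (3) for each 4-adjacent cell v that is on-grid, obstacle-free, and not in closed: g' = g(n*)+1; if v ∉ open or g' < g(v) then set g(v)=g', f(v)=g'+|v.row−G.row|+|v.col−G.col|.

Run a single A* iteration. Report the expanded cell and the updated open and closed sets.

expanded=(1,0); open=[(0,5) g=1 f=12, (1,3) g=2 f=10, (1,4) g=1 f=10, (2,0) g=6 f=10, (2,1) g=5 f=10]; closed=[(0,1), (0,2), (0,3), (0,4), (1,0), (1,1)]

step 1: expand (1,0) (f=10, h=5) → closed; open now [(0,5) g=1 f=12, (1,3) g=2 f=10, (1,4) g=1 f=10, (2,0) g=6 f=10, (2,1) g=5 f=10]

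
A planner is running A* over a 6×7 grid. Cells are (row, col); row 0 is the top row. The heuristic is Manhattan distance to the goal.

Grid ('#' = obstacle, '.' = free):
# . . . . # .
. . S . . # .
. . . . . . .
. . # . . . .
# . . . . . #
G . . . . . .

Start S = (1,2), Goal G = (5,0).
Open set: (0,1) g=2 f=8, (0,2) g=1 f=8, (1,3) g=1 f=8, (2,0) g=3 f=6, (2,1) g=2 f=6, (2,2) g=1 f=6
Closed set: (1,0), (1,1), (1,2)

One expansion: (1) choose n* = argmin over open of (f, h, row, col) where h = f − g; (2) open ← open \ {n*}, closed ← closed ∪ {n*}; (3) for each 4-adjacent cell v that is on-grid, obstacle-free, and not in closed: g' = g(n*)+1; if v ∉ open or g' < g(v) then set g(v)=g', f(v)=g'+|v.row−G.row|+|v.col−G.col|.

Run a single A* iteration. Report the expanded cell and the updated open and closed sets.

expanded=(2,0); open=[(0,1) g=2 f=8, (0,2) g=1 f=8, (1,3) g=1 f=8, (2,1) g=2 f=6, (2,2) g=1 f=6, (3,0) g=4 f=6]; closed=[(1,0), (1,1), (1,2), (2,0)]

step 1: expand (2,0) (f=6, h=3) → closed; open now [(0,1) g=2 f=8, (0,2) g=1 f=8, (1,3) g=1 f=8, (2,1) g=2 f=6, (2,2) g=1 f=6, (3,0) g=4 f=6]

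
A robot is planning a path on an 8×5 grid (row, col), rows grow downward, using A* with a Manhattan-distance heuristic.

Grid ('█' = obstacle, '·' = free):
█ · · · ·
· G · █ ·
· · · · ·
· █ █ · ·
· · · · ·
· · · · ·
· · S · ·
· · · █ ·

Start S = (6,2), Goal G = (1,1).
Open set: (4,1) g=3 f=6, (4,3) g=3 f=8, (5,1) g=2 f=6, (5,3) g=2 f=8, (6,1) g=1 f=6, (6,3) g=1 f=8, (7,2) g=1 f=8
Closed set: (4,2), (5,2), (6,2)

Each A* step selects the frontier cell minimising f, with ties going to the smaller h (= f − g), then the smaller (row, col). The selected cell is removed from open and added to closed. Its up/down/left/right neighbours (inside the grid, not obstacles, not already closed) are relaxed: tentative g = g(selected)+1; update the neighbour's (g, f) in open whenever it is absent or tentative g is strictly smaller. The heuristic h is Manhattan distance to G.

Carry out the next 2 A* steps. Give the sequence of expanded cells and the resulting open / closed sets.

order=[(4,1) → (5,1)]; open=[(4,0) g=4 f=8, (4,3) g=3 f=8, (5,0) g=3 f=8, (5,3) g=2 f=8, (6,1) g=1 f=6, (6,3) g=1 f=8, (7,2) g=1 f=8]; closed=[(4,1), (4,2), (5,1), (5,2), (6,2)]

step 1: expand (4,1) (f=6, h=3) → closed; open now [(4,0) g=4 f=8, (4,3) g=3 f=8, (5,1) g=2 f=6, (5,3) g=2 f=8, (6,1) g=1 f=6, (6,3) g=1 f=8, (7,2) g=1 f=8]
step 2: expand (5,1) (f=6, h=4) → closed; open now [(4,0) g=4 f=8, (4,3) g=3 f=8, (5,0) g=3 f=8, (5,3) g=2 f=8, (6,1) g=1 f=6, (6,3) g=1 f=8, (7,2) g=1 f=8]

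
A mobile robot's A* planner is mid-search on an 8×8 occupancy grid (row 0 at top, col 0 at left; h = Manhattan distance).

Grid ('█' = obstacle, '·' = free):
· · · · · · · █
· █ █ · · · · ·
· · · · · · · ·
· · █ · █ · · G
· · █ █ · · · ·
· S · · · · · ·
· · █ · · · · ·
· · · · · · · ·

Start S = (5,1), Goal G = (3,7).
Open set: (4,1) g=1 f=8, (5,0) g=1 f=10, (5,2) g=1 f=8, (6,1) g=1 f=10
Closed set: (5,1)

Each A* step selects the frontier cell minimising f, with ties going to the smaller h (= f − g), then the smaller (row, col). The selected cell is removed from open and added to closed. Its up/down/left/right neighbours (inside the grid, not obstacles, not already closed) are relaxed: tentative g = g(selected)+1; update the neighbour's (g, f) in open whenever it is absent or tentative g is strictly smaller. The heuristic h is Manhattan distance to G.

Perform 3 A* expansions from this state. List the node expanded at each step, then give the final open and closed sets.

step 1: expand (4,1) (f=8, h=7) → closed; open now [(3,1) g=2 f=8, (4,0) g=2 f=10, (5,0) g=1 f=10, (5,2) g=1 f=8, (6,1) g=1 f=10]
step 2: expand (3,1) (f=8, h=6) → closed; open now [(2,1) g=3 f=10, (3,0) g=3 f=10, (4,0) g=2 f=10, (5,0) g=1 f=10, (5,2) g=1 f=8, (6,1) g=1 f=10]
step 3: expand (5,2) (f=8, h=7) → closed; open now [(2,1) g=3 f=10, (3,0) g=3 f=10, (4,0) g=2 f=10, (5,0) g=1 f=10, (5,3) g=2 f=8, (6,1) g=1 f=10]

order=[(4,1) → (3,1) → (5,2)]; open=[(2,1) g=3 f=10, (3,0) g=3 f=10, (4,0) g=2 f=10, (5,0) g=1 f=10, (5,3) g=2 f=8, (6,1) g=1 f=10]; closed=[(3,1), (4,1), (5,1), (5,2)]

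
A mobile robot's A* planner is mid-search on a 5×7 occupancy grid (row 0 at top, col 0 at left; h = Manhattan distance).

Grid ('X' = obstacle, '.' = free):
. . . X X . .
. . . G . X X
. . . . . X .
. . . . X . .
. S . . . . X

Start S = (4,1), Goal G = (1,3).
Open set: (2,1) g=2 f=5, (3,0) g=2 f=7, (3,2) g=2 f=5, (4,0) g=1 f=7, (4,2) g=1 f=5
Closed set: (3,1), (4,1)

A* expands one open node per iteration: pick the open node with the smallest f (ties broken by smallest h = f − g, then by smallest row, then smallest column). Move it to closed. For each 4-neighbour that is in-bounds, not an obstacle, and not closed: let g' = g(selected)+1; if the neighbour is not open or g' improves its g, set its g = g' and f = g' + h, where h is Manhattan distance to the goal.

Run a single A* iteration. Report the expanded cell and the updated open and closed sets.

step 1: expand (2,1) (f=5, h=3) → closed; open now [(1,1) g=3 f=5, (2,0) g=3 f=7, (2,2) g=3 f=5, (3,0) g=2 f=7, (3,2) g=2 f=5, (4,0) g=1 f=7, (4,2) g=1 f=5]

expanded=(2,1); open=[(1,1) g=3 f=5, (2,0) g=3 f=7, (2,2) g=3 f=5, (3,0) g=2 f=7, (3,2) g=2 f=5, (4,0) g=1 f=7, (4,2) g=1 f=5]; closed=[(2,1), (3,1), (4,1)]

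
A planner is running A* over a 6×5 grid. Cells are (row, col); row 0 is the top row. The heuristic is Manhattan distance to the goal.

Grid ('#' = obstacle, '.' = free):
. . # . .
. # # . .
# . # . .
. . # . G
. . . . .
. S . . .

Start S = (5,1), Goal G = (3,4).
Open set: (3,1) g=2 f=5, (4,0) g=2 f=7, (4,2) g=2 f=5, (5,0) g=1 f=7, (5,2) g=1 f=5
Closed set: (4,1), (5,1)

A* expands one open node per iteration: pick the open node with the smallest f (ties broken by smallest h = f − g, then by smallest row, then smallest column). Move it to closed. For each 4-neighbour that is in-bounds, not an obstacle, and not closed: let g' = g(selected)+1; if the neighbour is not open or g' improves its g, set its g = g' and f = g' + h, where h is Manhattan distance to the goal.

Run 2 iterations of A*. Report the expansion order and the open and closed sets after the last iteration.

order=[(3,1) → (4,2)]; open=[(2,1) g=3 f=7, (3,0) g=3 f=7, (4,0) g=2 f=7, (4,3) g=3 f=5, (5,0) g=1 f=7, (5,2) g=1 f=5]; closed=[(3,1), (4,1), (4,2), (5,1)]

step 1: expand (3,1) (f=5, h=3) → closed; open now [(2,1) g=3 f=7, (3,0) g=3 f=7, (4,0) g=2 f=7, (4,2) g=2 f=5, (5,0) g=1 f=7, (5,2) g=1 f=5]
step 2: expand (4,2) (f=5, h=3) → closed; open now [(2,1) g=3 f=7, (3,0) g=3 f=7, (4,0) g=2 f=7, (4,3) g=3 f=5, (5,0) g=1 f=7, (5,2) g=1 f=5]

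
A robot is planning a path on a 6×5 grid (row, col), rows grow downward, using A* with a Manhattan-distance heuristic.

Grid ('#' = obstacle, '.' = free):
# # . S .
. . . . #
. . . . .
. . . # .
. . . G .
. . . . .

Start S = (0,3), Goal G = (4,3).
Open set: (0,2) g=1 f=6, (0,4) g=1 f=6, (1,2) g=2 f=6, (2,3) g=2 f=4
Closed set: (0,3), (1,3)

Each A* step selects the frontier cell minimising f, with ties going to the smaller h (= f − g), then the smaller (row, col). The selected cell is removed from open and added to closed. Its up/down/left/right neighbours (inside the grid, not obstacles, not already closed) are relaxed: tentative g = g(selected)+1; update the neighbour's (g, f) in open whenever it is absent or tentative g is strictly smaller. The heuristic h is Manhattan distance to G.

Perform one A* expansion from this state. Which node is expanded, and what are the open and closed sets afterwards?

step 1: expand (2,3) (f=4, h=2) → closed; open now [(0,2) g=1 f=6, (0,4) g=1 f=6, (1,2) g=2 f=6, (2,2) g=3 f=6, (2,4) g=3 f=6]

expanded=(2,3); open=[(0,2) g=1 f=6, (0,4) g=1 f=6, (1,2) g=2 f=6, (2,2) g=3 f=6, (2,4) g=3 f=6]; closed=[(0,3), (1,3), (2,3)]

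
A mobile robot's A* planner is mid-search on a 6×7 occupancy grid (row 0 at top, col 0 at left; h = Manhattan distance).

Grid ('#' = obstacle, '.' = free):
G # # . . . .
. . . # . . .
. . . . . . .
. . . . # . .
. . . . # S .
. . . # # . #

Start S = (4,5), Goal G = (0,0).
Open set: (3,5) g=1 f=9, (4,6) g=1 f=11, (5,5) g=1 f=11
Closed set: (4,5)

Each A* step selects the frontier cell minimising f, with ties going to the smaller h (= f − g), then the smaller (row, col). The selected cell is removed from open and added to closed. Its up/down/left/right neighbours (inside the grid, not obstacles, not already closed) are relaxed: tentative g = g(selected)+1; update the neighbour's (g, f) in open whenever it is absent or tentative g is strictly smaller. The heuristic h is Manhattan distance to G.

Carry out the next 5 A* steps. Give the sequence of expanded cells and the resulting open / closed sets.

step 1: expand (3,5) (f=9, h=8) → closed; open now [(2,5) g=2 f=9, (3,6) g=2 f=11, (4,6) g=1 f=11, (5,5) g=1 f=11]
step 2: expand (2,5) (f=9, h=7) → closed; open now [(1,5) g=3 f=9, (2,4) g=3 f=9, (2,6) g=3 f=11, (3,6) g=2 f=11, (4,6) g=1 f=11, (5,5) g=1 f=11]
step 3: expand (1,5) (f=9, h=6) → closed; open now [(0,5) g=4 f=9, (1,4) g=4 f=9, (1,6) g=4 f=11, (2,4) g=3 f=9, (2,6) g=3 f=11, (3,6) g=2 f=11, (4,6) g=1 f=11, (5,5) g=1 f=11]
step 4: expand (0,5) (f=9, h=5) → closed; open now [(0,4) g=5 f=9, (0,6) g=5 f=11, (1,4) g=4 f=9, (1,6) g=4 f=11, (2,4) g=3 f=9, (2,6) g=3 f=11, (3,6) g=2 f=11, (4,6) g=1 f=11, (5,5) g=1 f=11]
step 5: expand (0,4) (f=9, h=4) → closed; open now [(0,3) g=6 f=9, (0,6) g=5 f=11, (1,4) g=4 f=9, (1,6) g=4 f=11, (2,4) g=3 f=9, (2,6) g=3 f=11, (3,6) g=2 f=11, (4,6) g=1 f=11, (5,5) g=1 f=11]

order=[(3,5) → (2,5) → (1,5) → (0,5) → (0,4)]; open=[(0,3) g=6 f=9, (0,6) g=5 f=11, (1,4) g=4 f=9, (1,6) g=4 f=11, (2,4) g=3 f=9, (2,6) g=3 f=11, (3,6) g=2 f=11, (4,6) g=1 f=11, (5,5) g=1 f=11]; closed=[(0,4), (0,5), (1,5), (2,5), (3,5), (4,5)]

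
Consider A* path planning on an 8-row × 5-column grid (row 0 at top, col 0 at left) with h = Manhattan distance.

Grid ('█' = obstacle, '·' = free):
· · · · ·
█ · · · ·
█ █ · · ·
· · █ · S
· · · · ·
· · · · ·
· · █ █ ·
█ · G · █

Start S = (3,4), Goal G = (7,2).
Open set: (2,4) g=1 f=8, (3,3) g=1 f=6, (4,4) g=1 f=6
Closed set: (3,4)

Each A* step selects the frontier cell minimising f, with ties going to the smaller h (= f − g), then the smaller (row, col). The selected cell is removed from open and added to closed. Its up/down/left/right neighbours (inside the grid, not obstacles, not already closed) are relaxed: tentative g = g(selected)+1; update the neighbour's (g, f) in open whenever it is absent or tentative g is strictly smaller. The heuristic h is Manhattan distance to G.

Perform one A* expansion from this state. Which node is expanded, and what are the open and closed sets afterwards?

expanded=(3,3); open=[(2,3) g=2 f=8, (2,4) g=1 f=8, (4,3) g=2 f=6, (4,4) g=1 f=6]; closed=[(3,3), (3,4)]

step 1: expand (3,3) (f=6, h=5) → closed; open now [(2,3) g=2 f=8, (2,4) g=1 f=8, (4,3) g=2 f=6, (4,4) g=1 f=6]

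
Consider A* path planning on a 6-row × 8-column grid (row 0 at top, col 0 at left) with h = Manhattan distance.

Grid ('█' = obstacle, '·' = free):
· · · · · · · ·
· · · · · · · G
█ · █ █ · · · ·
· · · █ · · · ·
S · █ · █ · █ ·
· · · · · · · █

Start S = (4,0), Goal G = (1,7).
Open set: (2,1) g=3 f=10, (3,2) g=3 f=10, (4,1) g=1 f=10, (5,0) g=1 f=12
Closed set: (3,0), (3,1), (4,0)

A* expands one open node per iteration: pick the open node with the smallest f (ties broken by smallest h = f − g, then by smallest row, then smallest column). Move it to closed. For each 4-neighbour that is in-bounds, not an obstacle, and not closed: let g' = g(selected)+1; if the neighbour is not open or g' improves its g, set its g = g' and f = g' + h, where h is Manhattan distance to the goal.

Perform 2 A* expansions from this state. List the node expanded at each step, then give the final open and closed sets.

order=[(2,1) → (1,1)]; open=[(0,1) g=5 f=12, (1,0) g=5 f=12, (1,2) g=5 f=10, (3,2) g=3 f=10, (4,1) g=1 f=10, (5,0) g=1 f=12]; closed=[(1,1), (2,1), (3,0), (3,1), (4,0)]

step 1: expand (2,1) (f=10, h=7) → closed; open now [(1,1) g=4 f=10, (3,2) g=3 f=10, (4,1) g=1 f=10, (5,0) g=1 f=12]
step 2: expand (1,1) (f=10, h=6) → closed; open now [(0,1) g=5 f=12, (1,0) g=5 f=12, (1,2) g=5 f=10, (3,2) g=3 f=10, (4,1) g=1 f=10, (5,0) g=1 f=12]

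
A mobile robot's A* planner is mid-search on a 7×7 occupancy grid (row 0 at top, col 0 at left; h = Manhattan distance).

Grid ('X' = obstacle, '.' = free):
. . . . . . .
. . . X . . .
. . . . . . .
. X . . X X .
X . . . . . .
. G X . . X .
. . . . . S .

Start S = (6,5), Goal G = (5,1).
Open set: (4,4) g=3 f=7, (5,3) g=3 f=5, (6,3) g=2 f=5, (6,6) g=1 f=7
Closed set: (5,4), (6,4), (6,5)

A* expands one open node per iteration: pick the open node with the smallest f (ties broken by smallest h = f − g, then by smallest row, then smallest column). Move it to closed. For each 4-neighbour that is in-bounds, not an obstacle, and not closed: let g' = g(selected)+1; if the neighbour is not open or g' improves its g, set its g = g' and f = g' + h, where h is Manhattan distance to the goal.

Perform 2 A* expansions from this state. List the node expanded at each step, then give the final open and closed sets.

step 1: expand (5,3) (f=5, h=2) → closed; open now [(4,3) g=4 f=7, (4,4) g=3 f=7, (6,3) g=2 f=5, (6,6) g=1 f=7]
step 2: expand (6,3) (f=5, h=3) → closed; open now [(4,3) g=4 f=7, (4,4) g=3 f=7, (6,2) g=3 f=5, (6,6) g=1 f=7]

order=[(5,3) → (6,3)]; open=[(4,3) g=4 f=7, (4,4) g=3 f=7, (6,2) g=3 f=5, (6,6) g=1 f=7]; closed=[(5,3), (5,4), (6,3), (6,4), (6,5)]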